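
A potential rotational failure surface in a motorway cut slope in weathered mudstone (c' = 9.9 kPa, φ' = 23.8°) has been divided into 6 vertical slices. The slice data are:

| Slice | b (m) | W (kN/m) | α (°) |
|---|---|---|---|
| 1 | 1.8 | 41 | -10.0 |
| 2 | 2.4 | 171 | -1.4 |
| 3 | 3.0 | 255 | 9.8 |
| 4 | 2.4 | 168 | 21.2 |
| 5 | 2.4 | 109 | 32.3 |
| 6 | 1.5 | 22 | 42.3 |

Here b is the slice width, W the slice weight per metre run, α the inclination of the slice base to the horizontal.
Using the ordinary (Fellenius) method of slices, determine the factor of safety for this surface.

Ordinary method of slices: FS = Σ[c'·Δl_i + (W_i cosα_i)·tanφ'] / Σ W_i sinα_i, with Δl_i = b_i / cosα_i.
Slice 1: Δl = 1.8/cos(-10.0°) = 1.828 m; N'_1 = 41·cos(-10.0°) = 40.4; c'Δl = 18.09; W sinα = -7.1
Slice 2: Δl = 2.4/cos(-1.4°) = 2.401 m; N'_2 = 171·cos(-1.4°) = 170.9; c'Δl = 23.77; W sinα = -4.2
Slice 3: Δl = 3.0/cos9.8° = 3.044 m; N'_3 = 255·cos9.8° = 251.3; c'Δl = 30.14; W sinα = 43.4
Slice 4: Δl = 2.4/cos21.2° = 2.574 m; N'_4 = 168·cos21.2° = 156.6; c'Δl = 25.48; W sinα = 60.8
Slice 5: Δl = 2.4/cos32.3° = 2.839 m; N'_5 = 109·cos32.3° = 92.1; c'Δl = 28.11; W sinα = 58.2
Slice 6: Δl = 1.5/cos42.3° = 2.028 m; N'_6 = 22·cos42.3° = 16.3; c'Δl = 20.08; W sinα = 14.8
Σc'Δl = 145.7 kN/m; ΣN' = 727.6 kN/m; ΣW sinα = 165.9 kN/m
Resisting = 145.7 + 727.6·tan23.8° = 145.7 + 320.9 = 466.6 kN/m
FS = 466.6 / 165.9 = 2.812

FS = 2.81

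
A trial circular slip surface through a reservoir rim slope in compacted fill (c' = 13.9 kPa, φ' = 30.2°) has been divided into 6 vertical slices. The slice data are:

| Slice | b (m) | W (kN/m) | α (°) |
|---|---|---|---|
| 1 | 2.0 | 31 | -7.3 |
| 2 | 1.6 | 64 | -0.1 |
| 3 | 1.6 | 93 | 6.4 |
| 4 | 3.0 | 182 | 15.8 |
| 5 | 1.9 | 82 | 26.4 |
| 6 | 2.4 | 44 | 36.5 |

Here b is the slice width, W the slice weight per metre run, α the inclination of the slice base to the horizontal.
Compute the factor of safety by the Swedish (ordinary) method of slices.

FS = 3.89

Ordinary method of slices: FS = Σ[c'·Δl_i + (W_i cosα_i)·tanφ'] / Σ W_i sinα_i, with Δl_i = b_i / cosα_i.
Slice 1: Δl = 2.0/cos(-7.3°) = 2.016 m; N'_1 = 31·cos(-7.3°) = 30.7; c'Δl = 28.03; W sinα = -3.9
Slice 2: Δl = 1.6/cos(-0.1°) = 1.600 m; N'_2 = 64·cos(-0.1°) = 64.0; c'Δl = 22.24; W sinα = -0.1
Slice 3: Δl = 1.6/cos6.4° = 1.610 m; N'_3 = 93·cos6.4° = 92.4; c'Δl = 22.38; W sinα = 10.4
Slice 4: Δl = 3.0/cos15.8° = 3.118 m; N'_4 = 182·cos15.8° = 175.1; c'Δl = 43.34; W sinα = 49.6
Slice 5: Δl = 1.9/cos26.4° = 2.121 m; N'_5 = 82·cos26.4° = 73.4; c'Δl = 29.48; W sinα = 36.5
Slice 6: Δl = 2.4/cos36.5° = 2.986 m; N'_6 = 44·cos36.5° = 35.4; c'Δl = 41.50; W sinα = 26.2
Σc'Δl = 187.0 kN/m; ΣN' = 471.1 kN/m; ΣW sinα = 118.5 kN/m
Resisting = 187.0 + 471.1·tan30.2° = 187.0 + 274.2 = 461.2 kN/m
FS = 461.2 / 118.5 = 3.892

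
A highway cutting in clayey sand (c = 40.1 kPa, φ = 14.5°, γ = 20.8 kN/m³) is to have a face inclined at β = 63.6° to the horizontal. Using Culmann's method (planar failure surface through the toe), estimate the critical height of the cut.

Culmann's analysis gives the critical failure plane at α_cr = (β + φ)/2 = (63.6 + 14.5)/2 = 39.0°, and the critical height
H_c = (4c/γ) · sinβ cosφ / [1 − cos(β − φ)]
    = (4·40.1/20.8) · sin63.6°·cos14.5° / [1 − cos(49.1°)]
    = 7.712 · 0.8957·0.9681 / [1 − 0.6547]
    = 7.712 · 0.8672 / 0.3453
    = 19.37 m

H_c = 19.37 m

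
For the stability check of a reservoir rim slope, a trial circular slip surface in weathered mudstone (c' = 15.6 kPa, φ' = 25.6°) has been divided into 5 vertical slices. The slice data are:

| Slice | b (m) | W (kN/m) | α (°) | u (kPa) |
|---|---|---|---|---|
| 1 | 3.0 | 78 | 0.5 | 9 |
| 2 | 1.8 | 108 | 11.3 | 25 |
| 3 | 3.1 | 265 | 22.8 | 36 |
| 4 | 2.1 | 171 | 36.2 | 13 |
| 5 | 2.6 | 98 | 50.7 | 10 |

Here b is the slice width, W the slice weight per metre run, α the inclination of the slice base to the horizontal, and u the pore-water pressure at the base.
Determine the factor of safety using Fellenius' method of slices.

Ordinary method of slices: FS = Σ[c'·Δl_i + (W_i cosα_i − u_i·Δl_i)·tanφ'] / Σ W_i sinα_i, with Δl_i = b_i / cosα_i.
Slice 1: Δl = 3.0/cos0.5° = 3.000 m; N'_1 = 78·cos0.5° − 9·3.000 = 51.0; c'Δl = 46.80; W sinα = 0.7
Slice 2: Δl = 1.8/cos11.3° = 1.836 m; N'_2 = 108·cos11.3° − 25·1.836 = 60.0; c'Δl = 28.64; W sinα = 21.2
Slice 3: Δl = 3.1/cos22.8° = 3.363 m; N'_3 = 265·cos22.8° − 36·3.363 = 123.2; c'Δl = 52.46; W sinα = 102.7
Slice 4: Δl = 2.1/cos36.2° = 2.602 m; N'_4 = 171·cos36.2° − 13·2.602 = 104.2; c'Δl = 40.60; W sinα = 101.0
Slice 5: Δl = 2.6/cos50.7° = 4.105 m; N'_5 = 98·cos50.7° − 10·4.105 = 21.0; c'Δl = 64.04; W sinα = 75.8
Σc'Δl = 232.5 kN/m; ΣN' = 359.4 kN/m; ΣW sinα = 301.4 kN/m
Resisting = 232.5 + 359.4·tan25.6° = 232.5 + 172.2 = 404.7 kN/m
FS = 404.7 / 301.4 = 1.343

FS = 1.34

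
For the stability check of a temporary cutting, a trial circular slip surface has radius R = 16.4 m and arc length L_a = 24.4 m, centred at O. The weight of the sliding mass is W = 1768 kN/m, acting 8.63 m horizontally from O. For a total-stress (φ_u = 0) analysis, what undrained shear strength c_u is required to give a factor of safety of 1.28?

FS = c_u·L_a·R / (W·d), so c_u = FS·W·d / (L_a·R).
c_u = 1.28·1768·8.63 / (24.40·16.4) = 19530.0 / 400.16 = 48.81 kPa

c_u = 48.8 kPa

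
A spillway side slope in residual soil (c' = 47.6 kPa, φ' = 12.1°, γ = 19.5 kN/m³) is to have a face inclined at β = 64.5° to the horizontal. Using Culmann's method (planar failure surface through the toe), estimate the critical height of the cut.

Culmann's analysis gives the critical failure plane at α_cr = (β + φ')/2 = (64.5 + 12.1)/2 = 38.3°, and the critical height
H_c = (4c'/γ) · sinβ cosφ' / [1 − cos(β − φ')]
    = (4·47.6/19.5) · sin64.5°·cos12.1° / [1 − cos(52.4°)]
    = 9.764 · 0.9026·0.9778 / [1 − 0.6101]
    = 9.764 · 0.8825 / 0.3899
    = 22.10 m

H_c = 22.10 m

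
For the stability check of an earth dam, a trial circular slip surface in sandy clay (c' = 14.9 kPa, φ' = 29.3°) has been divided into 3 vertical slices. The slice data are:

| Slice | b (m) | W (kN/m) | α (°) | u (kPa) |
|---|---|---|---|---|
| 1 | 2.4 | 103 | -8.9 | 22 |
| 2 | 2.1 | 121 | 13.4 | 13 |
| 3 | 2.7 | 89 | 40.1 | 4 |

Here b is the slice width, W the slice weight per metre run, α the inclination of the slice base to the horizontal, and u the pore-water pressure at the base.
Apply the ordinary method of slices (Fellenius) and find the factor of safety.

Ordinary method of slices: FS = Σ[c'·Δl_i + (W_i cosα_i − u_i·Δl_i)·tanφ'] / Σ W_i sinα_i, with Δl_i = b_i / cosα_i.
Slice 1: Δl = 2.4/cos(-8.9°) = 2.429 m; N'_1 = 103·cos(-8.9°) − 22·2.429 = 48.3; c'Δl = 36.20; W sinα = -15.9
Slice 2: Δl = 2.1/cos13.4° = 2.159 m; N'_2 = 121·cos13.4° − 13·2.159 = 89.6; c'Δl = 32.17; W sinα = 28.0
Slice 3: Δl = 2.7/cos40.1° = 3.530 m; N'_3 = 89·cos40.1° − 4·3.530 = 54.0; c'Δl = 52.59; W sinα = 57.3
Σc'Δl = 121.0 kN/m; ΣN' = 191.9 kN/m; ΣW sinα = 69.4 kN/m
Resisting = 121.0 + 191.9·tan29.3° = 121.0 + 107.7 = 228.7 kN/m
FS = 228.7 / 69.4 = 3.293

FS = 3.29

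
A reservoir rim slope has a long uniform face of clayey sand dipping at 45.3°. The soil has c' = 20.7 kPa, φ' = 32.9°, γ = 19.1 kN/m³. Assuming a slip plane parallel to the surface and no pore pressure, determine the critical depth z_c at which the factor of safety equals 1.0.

z_c = 6.02 m

Setting FS = 1.00 in FS = [c' + γz cos²β tanφ'] / [γz sinβ cosβ] and solving for z:
z = c' / [γ cosβ (FS·sinβ − cosβ·tanφ')]
  = 20.7 / [19.1·cos45.3°·(1.00·sin45.3° − cos45.3°·tan32.9°)]
  = 20.7 / [19.1·0.7034·(1.00·0.7108 − 0.7034·0.6469)]
  = 20.7 / 3.4360 = 6.024 m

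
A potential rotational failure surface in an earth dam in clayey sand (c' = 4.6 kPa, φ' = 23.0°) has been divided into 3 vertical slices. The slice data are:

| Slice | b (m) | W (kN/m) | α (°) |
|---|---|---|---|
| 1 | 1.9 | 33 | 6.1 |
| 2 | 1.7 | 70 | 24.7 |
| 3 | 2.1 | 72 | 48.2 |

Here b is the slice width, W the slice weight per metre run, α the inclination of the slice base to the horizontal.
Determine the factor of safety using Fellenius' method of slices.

FS = 1.08

Ordinary method of slices: FS = Σ[c'·Δl_i + (W_i cosα_i)·tanφ'] / Σ W_i sinα_i, with Δl_i = b_i / cosα_i.
Slice 1: Δl = 1.9/cos6.1° = 1.911 m; N'_1 = 33·cos6.1° = 32.8; c'Δl = 8.79; W sinα = 3.5
Slice 2: Δl = 1.7/cos24.7° = 1.871 m; N'_2 = 70·cos24.7° = 63.6; c'Δl = 8.61; W sinα = 29.3
Slice 3: Δl = 2.1/cos48.2° = 3.151 m; N'_3 = 72·cos48.2° = 48.0; c'Δl = 14.49; W sinα = 53.7
Σc'Δl = 31.9 kN/m; ΣN' = 144.4 kN/m; ΣW sinα = 86.4 kN/m
Resisting = 31.9 + 144.4·tan23.0° = 31.9 + 61.3 = 93.2 kN/m
FS = 93.2 / 86.4 = 1.078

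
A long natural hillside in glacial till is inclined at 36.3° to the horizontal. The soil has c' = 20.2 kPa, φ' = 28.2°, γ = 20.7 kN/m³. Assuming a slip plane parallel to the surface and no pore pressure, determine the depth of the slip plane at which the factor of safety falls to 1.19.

z = 4.45 m

Setting FS = 1.19 in FS = [c' + γz cos²β tanφ'] / [γz sinβ cosβ] and solving for z:
z = c' / [γ cosβ (FS·sinβ − cosβ·tanφ')]
  = 20.2 / [20.7·cos36.3°·(1.19·sin36.3° − cos36.3°·tan28.2°)]
  = 20.2 / [20.7·0.8059·(1.19·0.5920 − 0.8059·0.5362)]
  = 20.2 / 4.5437 = 4.446 m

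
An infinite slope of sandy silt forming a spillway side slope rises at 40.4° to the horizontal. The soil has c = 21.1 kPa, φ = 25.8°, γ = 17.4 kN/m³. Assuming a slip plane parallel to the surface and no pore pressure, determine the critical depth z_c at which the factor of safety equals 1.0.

Setting FS = 1.00 in FS = [c + γz cos²β tanφ] / [γz sinβ cosβ] and solving for z:
z = c / [γ cosβ (FS·sinβ − cosβ·tanφ)]
  = 21.1 / [17.4·cos40.4°·(1.00·sin40.4° − cos40.4°·tan25.8°)]
  = 21.1 / [17.4·0.7615·(1.00·0.6481 − 0.7615·0.4834)]
  = 21.1 / 3.7099 = 5.687 m

z_c = 5.69 m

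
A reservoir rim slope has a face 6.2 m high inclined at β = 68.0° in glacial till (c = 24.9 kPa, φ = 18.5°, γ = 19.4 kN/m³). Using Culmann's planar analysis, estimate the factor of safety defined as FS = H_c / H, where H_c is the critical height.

FS = 2.08

H_c = (4c/γ) · sinβ cosφ / [1 − cos(β − φ)]
    = (4·24.9/19.4) · sin68.0°·cos18.5° / [1 − cos49.5°]
    = 5.134 · 0.8793 / 0.3506 = 12.88 m
FS = H_c / H = 12.88 / 6.2 = 2.077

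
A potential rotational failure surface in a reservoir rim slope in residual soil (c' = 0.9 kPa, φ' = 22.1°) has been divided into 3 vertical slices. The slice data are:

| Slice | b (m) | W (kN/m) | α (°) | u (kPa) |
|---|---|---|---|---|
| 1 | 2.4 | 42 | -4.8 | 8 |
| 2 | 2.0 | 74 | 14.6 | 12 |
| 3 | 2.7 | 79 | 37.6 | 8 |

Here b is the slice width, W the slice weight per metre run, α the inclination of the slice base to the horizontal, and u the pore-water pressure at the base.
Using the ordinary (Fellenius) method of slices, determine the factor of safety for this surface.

FS = 0.78

Ordinary method of slices: FS = Σ[c'·Δl_i + (W_i cosα_i − u_i·Δl_i)·tanφ'] / Σ W_i sinα_i, with Δl_i = b_i / cosα_i.
Slice 1: Δl = 2.4/cos(-4.8°) = 2.408 m; N'_1 = 42·cos(-4.8°) − 8·2.408 = 22.6; c'Δl = 2.17; W sinα = -3.5
Slice 2: Δl = 2.0/cos14.6° = 2.067 m; N'_2 = 74·cos14.6° − 12·2.067 = 46.8; c'Δl = 1.86; W sinα = 18.7
Slice 3: Δl = 2.7/cos37.6° = 3.408 m; N'_3 = 79·cos37.6° − 8·3.408 = 35.3; c'Δl = 3.07; W sinα = 48.2
Σc'Δl = 7.1 kN/m; ΣN' = 104.7 kN/m; ΣW sinα = 63.3 kN/m
Resisting = 7.1 + 104.7·tan22.1° = 7.1 + 42.5 = 49.6 kN/m
FS = 49.6 / 63.3 = 0.783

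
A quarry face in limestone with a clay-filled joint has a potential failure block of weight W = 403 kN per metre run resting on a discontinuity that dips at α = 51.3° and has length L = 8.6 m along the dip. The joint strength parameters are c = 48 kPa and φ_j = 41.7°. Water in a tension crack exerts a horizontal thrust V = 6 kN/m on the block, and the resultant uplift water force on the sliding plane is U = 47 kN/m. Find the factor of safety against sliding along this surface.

Resolving the block weight along and normal to the plane and applying the Mohr–Coulomb strength on the joint:
N' = W cosα − U − V sinα = 403·cos51.3° − 47 − 6·sin51.3° = 200.3 kN/m
Driving force T = W sinα + V cosα = 403·sin51.3° + 6·cos51.3° = 318.3 kN/m
Resisting force R = c·L + N'·tanφ_j = 48·8.6 + 200.3·tan41.7° = 412.8 + 178.5 = 591.3 kN/m
FS = R / T = 591.3 / 318.3 = 1.858

FS = 1.86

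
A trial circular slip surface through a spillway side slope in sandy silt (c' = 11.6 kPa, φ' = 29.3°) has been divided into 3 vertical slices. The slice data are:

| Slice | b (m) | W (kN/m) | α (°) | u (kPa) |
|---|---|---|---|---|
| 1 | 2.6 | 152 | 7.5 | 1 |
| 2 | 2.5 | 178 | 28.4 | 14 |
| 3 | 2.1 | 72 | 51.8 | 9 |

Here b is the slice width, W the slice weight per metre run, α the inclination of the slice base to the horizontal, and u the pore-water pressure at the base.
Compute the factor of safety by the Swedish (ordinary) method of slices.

FS = 1.61

Ordinary method of slices: FS = Σ[c'·Δl_i + (W_i cosα_i − u_i·Δl_i)·tanφ'] / Σ W_i sinα_i, with Δl_i = b_i / cosα_i.
Slice 1: Δl = 2.6/cos7.5° = 2.622 m; N'_1 = 152·cos7.5° − 1·2.622 = 148.1; c'Δl = 30.42; W sinα = 19.8
Slice 2: Δl = 2.5/cos28.4° = 2.842 m; N'_2 = 178·cos28.4° − 14·2.842 = 116.8; c'Δl = 32.97; W sinα = 84.7
Slice 3: Δl = 2.1/cos51.8° = 3.396 m; N'_3 = 72·cos51.8° − 9·3.396 = 14.0; c'Δl = 39.39; W sinα = 56.6
Σc'Δl = 102.8 kN/m; ΣN' = 278.8 kN/m; ΣW sinα = 161.1 kN/m
Resisting = 102.8 + 278.8·tan29.3° = 102.8 + 156.5 = 259.3 kN/m
FS = 259.3 / 161.1 = 1.609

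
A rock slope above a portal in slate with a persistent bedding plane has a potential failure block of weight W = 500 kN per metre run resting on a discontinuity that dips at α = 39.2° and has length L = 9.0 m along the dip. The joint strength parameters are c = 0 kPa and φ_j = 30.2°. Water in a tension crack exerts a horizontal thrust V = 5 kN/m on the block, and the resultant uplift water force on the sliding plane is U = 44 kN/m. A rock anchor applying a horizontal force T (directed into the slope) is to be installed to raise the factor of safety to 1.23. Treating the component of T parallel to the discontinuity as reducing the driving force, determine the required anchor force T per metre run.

T = 148 kN/m

Resolving forces along and normal to the sliding plane, with the horizontal anchor force T adding T·sinα to the effective normal force and T·cosα acting up the plane against the driving force:
FS = [cL + (W cosα − U − V sinα + T sinα) tanφ_j] / [W sinα + V cosα − T cosα]
Without the anchor: N' = 340.3 kN/m, driving T_d = 319.9 kN/m, resisting R = 0·9.0 + 340.3·tan30.2° = 198.1 kN/m, FS = 0.62.
Setting FS = 1.23 and solving for T:
1.23·(319.9 − T cos39.2°) = 198.1 + T sin39.2°·tan30.2°
T·(sin39.2°·tan30.2° + 1.23·cos39.2°) = 1.23·319.9 − 198.1
T·(0.6320·0.5820 + 1.23·0.7749) = 393.5 − 198.1 = 195.4
T·1.3210 = 195.4
T = 147.9 kN/m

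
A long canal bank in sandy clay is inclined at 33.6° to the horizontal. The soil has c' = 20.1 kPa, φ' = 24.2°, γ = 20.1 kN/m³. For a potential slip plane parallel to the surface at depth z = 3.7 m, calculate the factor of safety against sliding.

FS = 1.26

For an infinite slope with a slip plane parallel to the surface (no pore pressure): FS = [c' + γz cos²β tanφ'] / [γz sinβ cosβ].
γz = 20.1·3.7 = 74.37 kN/m²
Numerator = 20.1 + 74.37·cos²33.6°·tan24.2° = 20.1 + 74.37·0.6938·0.4494 = 43.288 kPa
Denominator = 74.37·sin33.6°·cos33.6° = 74.37·0.5534·0.8329 = 34.279 kPa
FS = 43.288 / 34.279 = 1.263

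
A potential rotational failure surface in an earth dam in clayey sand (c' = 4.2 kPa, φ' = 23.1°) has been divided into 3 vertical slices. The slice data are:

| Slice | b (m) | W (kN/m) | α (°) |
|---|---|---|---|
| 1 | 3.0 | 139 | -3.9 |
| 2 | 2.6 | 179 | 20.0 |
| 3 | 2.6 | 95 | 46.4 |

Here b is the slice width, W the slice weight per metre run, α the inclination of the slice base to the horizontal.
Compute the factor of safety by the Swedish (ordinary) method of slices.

FS = 1.65

Ordinary method of slices: FS = Σ[c'·Δl_i + (W_i cosα_i)·tanφ'] / Σ W_i sinα_i, with Δl_i = b_i / cosα_i.
Slice 1: Δl = 3.0/cos(-3.9°) = 3.007 m; N'_1 = 139·cos(-3.9°) = 138.7; c'Δl = 12.63; W sinα = -9.5
Slice 2: Δl = 2.6/cos20.0° = 2.767 m; N'_2 = 179·cos20.0° = 168.2; c'Δl = 11.62; W sinα = 61.2
Slice 3: Δl = 2.6/cos46.4° = 3.770 m; N'_3 = 95·cos46.4° = 65.5; c'Δl = 15.83; W sinα = 68.8
Σc'Δl = 40.1 kN/m; ΣN' = 372.4 kN/m; ΣW sinα = 120.6 kN/m
Resisting = 40.1 + 372.4·tan23.1° = 40.1 + 158.8 = 198.9 kN/m
FS = 198.9 / 120.6 = 1.650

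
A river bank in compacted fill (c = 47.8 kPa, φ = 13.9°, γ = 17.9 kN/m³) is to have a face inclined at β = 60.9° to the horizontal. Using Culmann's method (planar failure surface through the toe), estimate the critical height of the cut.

H_c = 28.49 m

Culmann's analysis gives the critical failure plane at α_cr = (β + φ)/2 = (60.9 + 13.9)/2 = 37.4°, and the critical height
H_c = (4c/γ) · sinβ cosφ / [1 − cos(β − φ)]
    = (4·47.8/17.9) · sin60.9°·cos13.9° / [1 − cos(47.0°)]
    = 10.682 · 0.8738·0.9707 / [1 − 0.6820]
    = 10.682 · 0.8482 / 0.3180
    = 28.49 m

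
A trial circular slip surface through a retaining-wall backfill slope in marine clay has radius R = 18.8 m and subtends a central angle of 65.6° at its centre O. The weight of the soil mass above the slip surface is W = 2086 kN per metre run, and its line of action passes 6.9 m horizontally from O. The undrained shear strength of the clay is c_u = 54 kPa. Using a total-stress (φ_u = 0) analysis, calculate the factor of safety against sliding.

FS = 1.52

Taking moments about the centre O, the resisting moment is provided by the undrained shear strength acting along the arc:
Arc length L_a = R·θ = 18.8·(65.6°·π/180) = 18.8·1.1449 = 21.52 m
M_R = c_u·L_a·R = 54·21.52·18.8 = 21852.0 kN·m/m
M_D = W·d = 2086·6.9 = 14393.4 kN·m/m
FS = M_R / M_D = 21852.0 / 14393.4 = 1.518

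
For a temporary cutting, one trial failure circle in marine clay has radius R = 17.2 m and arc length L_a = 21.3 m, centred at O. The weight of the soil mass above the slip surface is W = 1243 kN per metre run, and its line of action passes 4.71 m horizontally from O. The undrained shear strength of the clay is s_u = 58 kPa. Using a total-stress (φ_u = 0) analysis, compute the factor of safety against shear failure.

FS = 3.63

Taking moments about the centre O, the resisting moment is provided by the undrained shear strength acting along the arc:
M_R = s_u·L_a·R = 58·21.30·17.2 = 21248.9 kN·m/m
M_D = W·d = 1243·4.71 = 5854.5 kN·m/m
FS = M_R / M_D = 21248.9 / 5854.5 = 3.629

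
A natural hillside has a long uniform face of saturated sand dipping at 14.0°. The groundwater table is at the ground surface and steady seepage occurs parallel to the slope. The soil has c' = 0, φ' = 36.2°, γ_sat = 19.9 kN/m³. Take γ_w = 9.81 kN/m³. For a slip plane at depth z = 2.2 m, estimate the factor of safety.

FS = 1.49

With seepage parallel to the slope and the water table at the surface, the effective normal stress on the slip plane uses the buoyant unit weight γ' = γ_sat − γ_w while the driving shear stress uses γ_sat:
FS = [c' + γ' z cos²β tanφ'] / [γ_sat z sinβ cosβ]
(For c' = 0 this reduces to FS = (γ'/γ_sat)·tanφ'/tanβ.)
γ' = 19.9 − 9.81 = 10.09 kN/m³
Numerator = 0.0 + 10.09·2.2·cos²14.0°·tan36.2° = 0.0 + 10.09·2.2·0.9415·0.7319 = 15.296 kPa
Denominator = 19.9·2.2·sin14.0°·cos14.0° = 19.9·2.2·0.2419·0.9703 = 10.277 kPa
FS = 15.296 / 10.277 = 1.488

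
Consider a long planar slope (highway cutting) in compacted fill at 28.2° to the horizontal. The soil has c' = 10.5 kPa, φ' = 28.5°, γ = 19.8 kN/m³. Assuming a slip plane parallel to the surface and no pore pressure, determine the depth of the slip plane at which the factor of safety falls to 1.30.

Setting FS = 1.30 in FS = [c' + γz cos²β tanφ'] / [γz sinβ cosβ] and solving for z:
z = c' / [γ cosβ (FS·sinβ − cosβ·tanφ')]
  = 10.5 / [19.8·cos28.2°·(1.30·sin28.2° − cos28.2°·tan28.5°)]
  = 10.5 / [19.8·0.8813·(1.30·0.4726 − 0.8813·0.5430)]
  = 10.5 / 2.3698 = 4.431 m

z = 4.43 m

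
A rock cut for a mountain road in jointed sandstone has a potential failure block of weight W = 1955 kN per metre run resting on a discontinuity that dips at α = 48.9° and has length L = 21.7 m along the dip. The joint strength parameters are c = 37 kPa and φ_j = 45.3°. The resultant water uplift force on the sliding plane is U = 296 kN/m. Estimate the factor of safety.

FS = 1.22

Resolving the block weight along and normal to the plane and applying the Mohr–Coulomb strength on the joint:
N' = W cosα − U = 1955·cos48.9° − 296 = 989.2 kN/m
Driving force T = W sinα = 1955·sin48.9° = 1473.2 kN/m
Resisting force R = c·L + N'·tanφ_j = 37·21.7 + 989.2·tan45.3° = 802.9 + 999.6 = 1802.5 kN/m
FS = R / T = 1802.5 / 1473.2 = 1.224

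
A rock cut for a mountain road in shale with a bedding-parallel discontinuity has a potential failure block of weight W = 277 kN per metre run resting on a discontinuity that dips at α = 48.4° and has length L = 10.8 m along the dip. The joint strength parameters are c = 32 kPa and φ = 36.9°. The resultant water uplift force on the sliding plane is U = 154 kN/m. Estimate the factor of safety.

Resolving the block weight along and normal to the plane and applying the Mohr–Coulomb strength on the joint:
N' = W cosα − U = 277·cos48.4° − 154 = 29.9 kN/m
Driving force T = W sinα = 277·sin48.4° = 207.1 kN/m
Resisting force R = c·L + N'·tanφ = 32·10.8 + 29.9·tan36.9° = 345.6 + 22.5 = 368.1 kN/m
FS = R / T = 368.1 / 207.1 = 1.777

FS = 1.78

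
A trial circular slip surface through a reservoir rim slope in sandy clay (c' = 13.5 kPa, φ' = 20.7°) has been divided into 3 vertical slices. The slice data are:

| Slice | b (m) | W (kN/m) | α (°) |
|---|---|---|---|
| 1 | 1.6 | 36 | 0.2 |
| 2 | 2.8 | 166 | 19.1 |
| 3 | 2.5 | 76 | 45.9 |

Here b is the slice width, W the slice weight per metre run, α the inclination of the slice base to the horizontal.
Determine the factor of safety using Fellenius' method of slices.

Ordinary method of slices: FS = Σ[c'·Δl_i + (W_i cosα_i)·tanφ'] / Σ W_i sinα_i, with Δl_i = b_i / cosα_i.
Slice 1: Δl = 1.6/cos0.2° = 1.600 m; N'_1 = 36·cos0.2° = 36.0; c'Δl = 21.60; W sinα = 0.1
Slice 2: Δl = 2.8/cos19.1° = 2.963 m; N'_2 = 166·cos19.1° = 156.9; c'Δl = 40.00; W sinα = 54.3
Slice 3: Δl = 2.5/cos45.9° = 3.592 m; N'_3 = 76·cos45.9° = 52.9; c'Δl = 48.50; W sinα = 54.6
Σc'Δl = 110.1 kN/m; ΣN' = 245.8 kN/m; ΣW sinα = 109.0 kN/m
Resisting = 110.1 + 245.8·tan20.7° = 110.1 + 92.9 = 203.0 kN/m
FS = 203.0 / 109.0 = 1.862

FS = 1.86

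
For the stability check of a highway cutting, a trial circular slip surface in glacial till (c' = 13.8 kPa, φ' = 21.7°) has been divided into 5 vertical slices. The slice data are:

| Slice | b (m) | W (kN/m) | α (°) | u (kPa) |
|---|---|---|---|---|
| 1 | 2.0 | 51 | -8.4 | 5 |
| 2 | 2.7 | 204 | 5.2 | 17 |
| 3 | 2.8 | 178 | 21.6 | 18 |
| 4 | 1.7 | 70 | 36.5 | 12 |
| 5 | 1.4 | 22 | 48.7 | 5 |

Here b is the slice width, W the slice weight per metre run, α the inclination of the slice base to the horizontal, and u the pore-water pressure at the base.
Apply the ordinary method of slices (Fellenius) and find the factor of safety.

FS = 2.24

Ordinary method of slices: FS = Σ[c'·Δl_i + (W_i cosα_i − u_i·Δl_i)·tanφ'] / Σ W_i sinα_i, with Δl_i = b_i / cosα_i.
Slice 1: Δl = 2.0/cos(-8.4°) = 2.022 m; N'_1 = 51·cos(-8.4°) − 5·2.022 = 40.3; c'Δl = 27.90; W sinα = -7.5
Slice 2: Δl = 2.7/cos5.2° = 2.711 m; N'_2 = 204·cos5.2° − 17·2.711 = 157.1; c'Δl = 37.41; W sinα = 18.5
Slice 3: Δl = 2.8/cos21.6° = 3.011 m; N'_3 = 178·cos21.6° − 18·3.011 = 111.3; c'Δl = 41.56; W sinα = 65.5
Slice 4: Δl = 1.7/cos36.5° = 2.115 m; N'_4 = 70·cos36.5° − 12·2.115 = 30.9; c'Δl = 29.18; W sinα = 41.6
Slice 5: Δl = 1.4/cos48.7° = 2.121 m; N'_5 = 22·cos48.7° − 5·2.121 = 3.9; c'Δl = 29.27; W sinα = 16.5
Σc'Δl = 165.3 kN/m; ΣN' = 343.5 kN/m; ΣW sinα = 134.7 kN/m
Resisting = 165.3 + 343.5·tan21.7° = 165.3 + 136.7 = 302.0 kN/m
FS = 302.0 / 134.7 = 2.242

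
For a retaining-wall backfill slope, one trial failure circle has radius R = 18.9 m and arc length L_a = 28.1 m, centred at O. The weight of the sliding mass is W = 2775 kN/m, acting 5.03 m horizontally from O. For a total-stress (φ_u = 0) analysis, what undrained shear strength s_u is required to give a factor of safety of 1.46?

FS = s_u·L_a·R / (W·d), so s_u = FS·W·d / (L_a·R).
s_u = 1.46·2775·5.03 / (28.10·18.9) = 20379.0 / 531.09 = 38.37 kPa

s_u = 38.4 kPa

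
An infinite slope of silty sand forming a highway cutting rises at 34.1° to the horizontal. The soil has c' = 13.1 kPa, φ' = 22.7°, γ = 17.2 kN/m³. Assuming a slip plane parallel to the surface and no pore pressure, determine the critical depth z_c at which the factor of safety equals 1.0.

z_c = 4.29 m

Setting FS = 1.00 in FS = [c' + γz cos²β tanφ'] / [γz sinβ cosβ] and solving for z:
z = c' / [γ cosβ (FS·sinβ − cosβ·tanφ')]
  = 13.1 / [17.2·cos34.1°·(1.00·sin34.1° − cos34.1°·tan22.7°)]
  = 13.1 / [17.2·0.8281·(1.00·0.5606 − 0.8281·0.4183)]
  = 13.1 / 3.0515 = 4.293 m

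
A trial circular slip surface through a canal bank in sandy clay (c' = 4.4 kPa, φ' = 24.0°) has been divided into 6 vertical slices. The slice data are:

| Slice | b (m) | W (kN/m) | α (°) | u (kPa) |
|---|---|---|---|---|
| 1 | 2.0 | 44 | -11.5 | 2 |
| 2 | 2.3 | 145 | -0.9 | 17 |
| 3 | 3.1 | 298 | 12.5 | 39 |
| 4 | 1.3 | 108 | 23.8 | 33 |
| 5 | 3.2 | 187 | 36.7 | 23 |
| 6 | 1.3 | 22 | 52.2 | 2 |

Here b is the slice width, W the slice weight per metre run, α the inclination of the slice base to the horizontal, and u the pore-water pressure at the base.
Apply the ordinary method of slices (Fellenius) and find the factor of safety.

FS = 1.14

Ordinary method of slices: FS = Σ[c'·Δl_i + (W_i cosα_i − u_i·Δl_i)·tanφ'] / Σ W_i sinα_i, with Δl_i = b_i / cosα_i.
Slice 1: Δl = 2.0/cos(-11.5°) = 2.041 m; N'_1 = 44·cos(-11.5°) − 2·2.041 = 39.0; c'Δl = 8.98; W sinα = -8.8
Slice 2: Δl = 2.3/cos(-0.9°) = 2.300 m; N'_2 = 145·cos(-0.9°) − 17·2.300 = 105.9; c'Δl = 10.12; W sinα = -2.3
Slice 3: Δl = 3.1/cos12.5° = 3.175 m; N'_3 = 298·cos12.5° − 39·3.175 = 167.1; c'Δl = 13.97; W sinα = 64.5
Slice 4: Δl = 1.3/cos23.8° = 1.421 m; N'_4 = 108·cos23.8° − 33·1.421 = 51.9; c'Δl = 6.25; W sinα = 43.6
Slice 5: Δl = 3.2/cos36.7° = 3.991 m; N'_5 = 187·cos36.7° − 23·3.991 = 58.1; c'Δl = 17.56; W sinα = 111.8
Slice 6: Δl = 1.3/cos52.2° = 2.121 m; N'_6 = 22·cos52.2° − 2·2.121 = 9.2; c'Δl = 9.33; W sinα = 17.4
Σc'Δl = 66.2 kN/m; ΣN' = 431.3 kN/m; ΣW sinα = 226.2 kN/m
Resisting = 66.2 + 431.3·tan24.0° = 66.2 + 192.0 = 258.3 kN/m
FS = 258.3 / 226.2 = 1.142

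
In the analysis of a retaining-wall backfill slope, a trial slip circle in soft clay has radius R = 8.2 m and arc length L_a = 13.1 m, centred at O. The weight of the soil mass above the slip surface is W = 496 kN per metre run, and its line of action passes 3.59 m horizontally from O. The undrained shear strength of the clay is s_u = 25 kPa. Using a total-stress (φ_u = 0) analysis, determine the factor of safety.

Taking moments about the centre O, the resisting moment is provided by the undrained shear strength acting along the arc:
M_R = s_u·L_a·R = 25·13.10·8.2 = 2685.5 kN·m/m
M_D = W·d = 496·3.59 = 1780.6 kN·m/m
FS = M_R / M_D = 2685.5 / 1780.6 = 1.508

FS = 1.51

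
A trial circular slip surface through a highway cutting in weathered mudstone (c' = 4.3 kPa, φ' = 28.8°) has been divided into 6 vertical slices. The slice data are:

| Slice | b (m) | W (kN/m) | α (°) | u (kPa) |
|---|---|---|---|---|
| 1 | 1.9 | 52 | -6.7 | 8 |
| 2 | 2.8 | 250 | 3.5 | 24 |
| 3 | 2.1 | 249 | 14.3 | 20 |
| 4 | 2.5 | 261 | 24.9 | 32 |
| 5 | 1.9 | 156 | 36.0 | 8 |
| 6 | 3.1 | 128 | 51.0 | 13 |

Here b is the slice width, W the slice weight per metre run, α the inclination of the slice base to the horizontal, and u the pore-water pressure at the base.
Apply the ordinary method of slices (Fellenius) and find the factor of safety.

FS = 1.21

Ordinary method of slices: FS = Σ[c'·Δl_i + (W_i cosα_i − u_i·Δl_i)·tanφ'] / Σ W_i sinα_i, with Δl_i = b_i / cosα_i.
Slice 1: Δl = 1.9/cos(-6.7°) = 1.913 m; N'_1 = 52·cos(-6.7°) − 8·1.913 = 36.3; c'Δl = 8.23; W sinα = -6.1
Slice 2: Δl = 2.8/cos3.5° = 2.805 m; N'_2 = 250·cos3.5° − 24·2.805 = 182.2; c'Δl = 12.06; W sinα = 15.3
Slice 3: Δl = 2.1/cos14.3° = 2.167 m; N'_3 = 249·cos14.3° − 20·2.167 = 197.9; c'Δl = 9.32; W sinα = 61.5
Slice 4: Δl = 2.5/cos24.9° = 2.756 m; N'_4 = 261·cos24.9° − 32·2.756 = 148.5; c'Δl = 11.85; W sinα = 109.9
Slice 5: Δl = 1.9/cos36.0° = 2.349 m; N'_5 = 156·cos36.0° − 8·2.349 = 107.4; c'Δl = 10.10; W sinα = 91.7
Slice 6: Δl = 3.1/cos51.0° = 4.926 m; N'_6 = 128·cos51.0° − 13·4.926 = 16.5; c'Δl = 21.18; W sinα = 99.5
Σc'Δl = 72.7 kN/m; ΣN' = 689.0 kN/m; ΣW sinα = 371.8 kN/m
Resisting = 72.7 + 689.0·tan28.8° = 72.7 + 378.8 = 451.5 kN/m
FS = 451.5 / 371.8 = 1.215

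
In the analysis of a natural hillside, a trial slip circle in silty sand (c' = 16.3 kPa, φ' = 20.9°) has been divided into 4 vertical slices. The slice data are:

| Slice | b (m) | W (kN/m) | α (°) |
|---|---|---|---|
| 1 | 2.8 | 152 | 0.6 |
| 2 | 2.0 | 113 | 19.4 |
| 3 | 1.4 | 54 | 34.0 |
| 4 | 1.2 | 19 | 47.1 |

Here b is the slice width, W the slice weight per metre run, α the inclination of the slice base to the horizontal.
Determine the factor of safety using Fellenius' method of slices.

FS = 3.09

Ordinary method of slices: FS = Σ[c'·Δl_i + (W_i cosα_i)·tanφ'] / Σ W_i sinα_i, with Δl_i = b_i / cosα_i.
Slice 1: Δl = 2.8/cos0.6° = 2.800 m; N'_1 = 152·cos0.6° = 152.0; c'Δl = 45.64; W sinα = 1.6
Slice 2: Δl = 2.0/cos19.4° = 2.120 m; N'_2 = 113·cos19.4° = 106.6; c'Δl = 34.56; W sinα = 37.5
Slice 3: Δl = 1.4/cos34.0° = 1.689 m; N'_3 = 54·cos34.0° = 44.8; c'Δl = 27.53; W sinα = 30.2
Slice 4: Δl = 1.2/cos47.1° = 1.763 m; N'_4 = 19·cos47.1° = 12.9; c'Δl = 28.73; W sinα = 13.9
Σc'Δl = 136.5 kN/m; ΣN' = 316.3 kN/m; ΣW sinα = 83.2 kN/m
Resisting = 136.5 + 316.3·tan20.9° = 136.5 + 120.8 = 257.2 kN/m
FS = 257.2 / 83.2 = 3.090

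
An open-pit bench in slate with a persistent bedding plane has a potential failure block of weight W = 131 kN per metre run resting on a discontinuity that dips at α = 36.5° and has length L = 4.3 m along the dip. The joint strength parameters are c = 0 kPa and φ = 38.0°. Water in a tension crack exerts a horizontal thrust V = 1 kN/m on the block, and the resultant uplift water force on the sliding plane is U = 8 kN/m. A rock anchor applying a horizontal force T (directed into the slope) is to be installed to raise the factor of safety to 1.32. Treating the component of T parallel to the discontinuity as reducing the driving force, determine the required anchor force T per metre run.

Resolving forces along and normal to the sliding plane, with the horizontal anchor force T adding T·sinα to the effective normal force and T·cosα acting up the plane against the driving force:
FS = [cL + (W cosα − U − V sinα + T sinα) tanφ] / [W sinα + V cosα − T cosα]
Without the anchor: N' = 96.7 kN/m, driving T_d = 78.7 kN/m, resisting R = 0·4.3 + 96.7·tan38.0° = 75.6 kN/m, FS = 0.96.
Setting FS = 1.32 and solving for T:
1.32·(78.7 − T cos36.5°) = 75.6 + T sin36.5°·tan38.0°
T·(sin36.5°·tan38.0° + 1.32·cos36.5°) = 1.32·78.7 − 75.6
T·(0.5948·0.7813 + 1.32·0.8039) = 103.9 − 75.6 = 28.4
T·1.5258 = 28.4
T = 18.6 kN/m

T = 19 kN/m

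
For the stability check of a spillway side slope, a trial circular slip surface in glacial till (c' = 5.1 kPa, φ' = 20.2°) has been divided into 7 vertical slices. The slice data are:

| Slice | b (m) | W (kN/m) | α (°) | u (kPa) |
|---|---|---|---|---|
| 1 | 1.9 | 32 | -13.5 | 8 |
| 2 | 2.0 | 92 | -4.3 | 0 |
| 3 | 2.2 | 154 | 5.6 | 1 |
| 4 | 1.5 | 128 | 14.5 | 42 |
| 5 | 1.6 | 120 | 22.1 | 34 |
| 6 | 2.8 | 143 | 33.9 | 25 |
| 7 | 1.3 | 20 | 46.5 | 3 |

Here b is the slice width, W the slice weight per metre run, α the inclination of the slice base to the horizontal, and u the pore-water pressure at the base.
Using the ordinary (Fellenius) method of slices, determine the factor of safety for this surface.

FS = 1.32

Ordinary method of slices: FS = Σ[c'·Δl_i + (W_i cosα_i − u_i·Δl_i)·tanφ'] / Σ W_i sinα_i, with Δl_i = b_i / cosα_i.
Slice 1: Δl = 1.9/cos(-13.5°) = 1.954 m; N'_1 = 32·cos(-13.5°) − 8·1.954 = 15.5; c'Δl = 9.97; W sinα = -7.5
Slice 2: Δl = 2.0/cos(-4.3°) = 2.006 m; N'_2 = 92·cos(-4.3°) − 0·2.006 = 91.7; c'Δl = 10.23; W sinα = -6.9
Slice 3: Δl = 2.2/cos5.6° = 2.211 m; N'_3 = 154·cos5.6° − 1·2.211 = 151.1; c'Δl = 11.27; W sinα = 15.0
Slice 4: Δl = 1.5/cos14.5° = 1.549 m; N'_4 = 128·cos14.5° − 42·1.549 = 58.9; c'Δl = 7.90; W sinα = 32.0
Slice 5: Δl = 1.6/cos22.1° = 1.727 m; N'_5 = 120·cos22.1° − 34·1.727 = 52.5; c'Δl = 8.81; W sinα = 45.1
Slice 6: Δl = 2.8/cos33.9° = 3.373 m; N'_6 = 143·cos33.9° − 25·3.373 = 34.4; c'Δl = 17.20; W sinα = 79.8
Slice 7: Δl = 1.3/cos46.5° = 1.889 m; N'_7 = 20·cos46.5° − 3·1.889 = 8.1; c'Δl = 9.63; W sinα = 14.5
Σc'Δl = 75.0 kN/m; ΣN' = 412.1 kN/m; ΣW sinα = 172.1 kN/m
Resisting = 75.0 + 412.1·tan20.2° = 75.0 + 151.6 = 226.6 kN/m
FS = 226.6 / 172.1 = 1.317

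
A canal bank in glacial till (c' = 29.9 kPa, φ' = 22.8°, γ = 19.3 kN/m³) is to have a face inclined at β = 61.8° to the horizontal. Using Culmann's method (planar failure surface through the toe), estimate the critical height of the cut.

H_c = 22.59 m

Culmann's analysis gives the critical failure plane at α_cr = (β + φ')/2 = (61.8 + 22.8)/2 = 42.3°, and the critical height
H_c = (4c'/γ) · sinβ cosφ' / [1 − cos(β − φ')]
    = (4·29.9/19.3) · sin61.8°·cos22.8° / [1 − cos(39.0°)]
    = 6.197 · 0.8813·0.9219 / [1 − 0.7771]
    = 6.197 · 0.8124 / 0.2229
    = 22.59 m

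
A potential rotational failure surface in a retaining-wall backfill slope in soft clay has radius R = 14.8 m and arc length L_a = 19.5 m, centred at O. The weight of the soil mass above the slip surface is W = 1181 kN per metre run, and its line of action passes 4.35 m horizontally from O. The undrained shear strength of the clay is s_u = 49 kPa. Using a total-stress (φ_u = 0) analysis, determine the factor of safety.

FS = 2.75

Taking moments about the centre O, the resisting moment is provided by the undrained shear strength acting along the arc:
M_R = s_u·L_a·R = 49·19.50·14.8 = 14141.4 kN·m/m
M_D = W·d = 1181·4.35 = 5137.3 kN·m/m
FS = M_R / M_D = 14141.4 / 5137.3 = 2.753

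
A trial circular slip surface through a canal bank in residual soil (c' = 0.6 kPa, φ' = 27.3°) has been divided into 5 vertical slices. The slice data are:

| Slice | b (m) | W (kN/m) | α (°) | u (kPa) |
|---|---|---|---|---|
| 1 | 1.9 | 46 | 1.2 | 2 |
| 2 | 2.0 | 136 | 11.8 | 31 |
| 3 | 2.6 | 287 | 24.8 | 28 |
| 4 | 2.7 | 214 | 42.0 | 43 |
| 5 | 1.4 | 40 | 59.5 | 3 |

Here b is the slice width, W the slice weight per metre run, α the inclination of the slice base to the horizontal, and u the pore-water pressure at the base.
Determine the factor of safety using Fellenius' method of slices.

FS = 0.51

Ordinary method of slices: FS = Σ[c'·Δl_i + (W_i cosα_i − u_i·Δl_i)·tanφ'] / Σ W_i sinα_i, with Δl_i = b_i / cosα_i.
Slice 1: Δl = 1.9/cos1.2° = 1.900 m; N'_1 = 46·cos1.2° − 2·1.900 = 42.2; c'Δl = 1.14; W sinα = 1.0
Slice 2: Δl = 2.0/cos11.8° = 2.043 m; N'_2 = 136·cos11.8° − 31·2.043 = 69.8; c'Δl = 1.23; W sinα = 27.8
Slice 3: Δl = 2.6/cos24.8° = 2.864 m; N'_3 = 287·cos24.8° − 28·2.864 = 180.3; c'Δl = 1.72; W sinα = 120.4
Slice 4: Δl = 2.7/cos42.0° = 3.633 m; N'_4 = 214·cos42.0° − 43·3.633 = 2.8; c'Δl = 2.18; W sinα = 143.2
Slice 5: Δl = 1.4/cos59.5° = 2.758 m; N'_5 = 40·cos59.5° − 3·2.758 = 12.0; c'Δl = 1.66; W sinα = 34.5
Σc'Δl = 7.9 kN/m; ΣN' = 307.1 kN/m; ΣW sinα = 326.8 kN/m
Resisting = 7.9 + 307.1·tan27.3° = 7.9 + 158.5 = 166.4 kN/m
FS = 166.4 / 326.8 = 0.509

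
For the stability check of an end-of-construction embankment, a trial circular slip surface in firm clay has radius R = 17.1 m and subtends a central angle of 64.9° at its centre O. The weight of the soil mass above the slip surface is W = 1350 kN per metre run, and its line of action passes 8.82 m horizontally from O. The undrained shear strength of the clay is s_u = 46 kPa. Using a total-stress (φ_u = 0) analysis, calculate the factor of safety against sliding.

FS = 1.28

Taking moments about the centre O, the resisting moment is provided by the undrained shear strength acting along the arc:
Arc length L_a = R·θ = 17.1·(64.9°·π/180) = 17.1·1.1327 = 19.37 m
M_R = s_u·L_a·R = 46·19.37·17.1 = 15236.0 kN·m/m
M_D = W·d = 1350·8.82 = 11907.0 kN·m/m
FS = M_R / M_D = 15236.0 / 11907.0 = 1.280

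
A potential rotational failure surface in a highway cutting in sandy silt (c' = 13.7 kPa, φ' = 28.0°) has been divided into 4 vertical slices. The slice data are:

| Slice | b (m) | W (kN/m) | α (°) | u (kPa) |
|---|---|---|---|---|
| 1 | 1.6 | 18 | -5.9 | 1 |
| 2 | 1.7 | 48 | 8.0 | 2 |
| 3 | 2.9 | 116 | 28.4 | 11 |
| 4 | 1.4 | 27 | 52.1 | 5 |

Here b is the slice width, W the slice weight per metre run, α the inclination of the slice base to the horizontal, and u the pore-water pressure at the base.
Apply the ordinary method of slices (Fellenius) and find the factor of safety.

FS = 2.36

Ordinary method of slices: FS = Σ[c'·Δl_i + (W_i cosα_i − u_i·Δl_i)·tanφ'] / Σ W_i sinα_i, with Δl_i = b_i / cosα_i.
Slice 1: Δl = 1.6/cos(-5.9°) = 1.609 m; N'_1 = 18·cos(-5.9°) − 1·1.609 = 16.3; c'Δl = 22.04; W sinα = -1.9
Slice 2: Δl = 1.7/cos8.0° = 1.717 m; N'_2 = 48·cos8.0° − 2·1.717 = 44.1; c'Δl = 23.52; W sinα = 6.7
Slice 3: Δl = 2.9/cos28.4° = 3.297 m; N'_3 = 116·cos28.4° − 11·3.297 = 65.8; c'Δl = 45.17; W sinα = 55.2
Slice 4: Δl = 1.4/cos52.1° = 2.279 m; N'_4 = 27·cos52.1° − 5·2.279 = 5.2; c'Δl = 31.22; W sinα = 21.3
Σc'Δl = 121.9 kN/m; ΣN' = 131.4 kN/m; ΣW sinα = 81.3 kN/m
Resisting = 121.9 + 131.4·tan28.0° = 121.9 + 69.8 = 191.8 kN/m
FS = 191.8 / 81.3 = 2.359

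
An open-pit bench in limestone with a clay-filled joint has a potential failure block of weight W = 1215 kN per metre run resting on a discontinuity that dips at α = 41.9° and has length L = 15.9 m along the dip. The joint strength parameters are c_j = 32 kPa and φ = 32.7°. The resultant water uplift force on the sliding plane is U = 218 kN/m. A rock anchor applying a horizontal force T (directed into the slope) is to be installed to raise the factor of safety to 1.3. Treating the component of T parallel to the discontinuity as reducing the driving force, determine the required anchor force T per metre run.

Resolving forces along and normal to the sliding plane, with the horizontal anchor force T adding T·sinα to the effective normal force and T·cosα acting up the plane against the driving force:
FS = [c_jL + (W cosα − U + T sinα) tanφ] / [W sinα − T cosα]
Without the anchor: N' = 686.3 kN/m, driving T_d = 811.4 kN/m, resisting R = 32·15.9 + 686.3·tan32.7° = 949.4 kN/m, FS = 1.17.
Setting FS = 1.3 and solving for T:
1.3·(811.4 − T cos41.9°) = 949.4 + T sin41.9°·tan32.7°
T·(sin41.9°·tan32.7° + 1.3·cos41.9°) = 1.3·811.4 − 949.4
T·(0.6678·0.6420 + 1.3·0.7443) = 1054.8 − 949.4 = 105.4
T·1.3963 = 105.4
T = 75.5 kN/m

T = 75 kN/m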